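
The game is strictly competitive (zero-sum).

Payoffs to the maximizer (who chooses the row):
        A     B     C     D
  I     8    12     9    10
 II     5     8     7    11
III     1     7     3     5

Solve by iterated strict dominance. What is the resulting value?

8

Column C is strictly dominated by A for the minimizer (8<9, 5<7, 1<3); eliminate C.
Column B is strictly dominated by A for the minimizer (8<12, 5<8, 1<7); eliminate B.
Row III is strictly dominated by row I (8>1, 10>5); eliminate III.
Column D is strictly dominated by A for the minimizer (8<10, 5<11); eliminate D.
Row II is strictly dominated by row I (8>5); eliminate II.
Only (I, A) remains, with payoff 8.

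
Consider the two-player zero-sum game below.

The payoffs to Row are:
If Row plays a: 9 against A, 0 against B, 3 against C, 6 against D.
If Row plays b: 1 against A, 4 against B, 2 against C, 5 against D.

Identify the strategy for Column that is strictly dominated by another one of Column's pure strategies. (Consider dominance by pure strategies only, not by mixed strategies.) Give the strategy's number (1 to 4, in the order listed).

Column prefers columns that give Row less. Compare D with B: 0 < 6, 4 < 5.
So B strictly dominates D for Column; D is strictly dominated.

4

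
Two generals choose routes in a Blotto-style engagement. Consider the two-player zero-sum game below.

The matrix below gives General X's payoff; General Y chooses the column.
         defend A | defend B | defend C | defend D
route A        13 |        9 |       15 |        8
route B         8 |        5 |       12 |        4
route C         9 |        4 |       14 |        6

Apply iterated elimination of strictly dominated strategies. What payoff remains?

8

Row route C is strictly dominated by row route A (13>9, 9>4, 15>14, 8>6); eliminate route C.
Row route B is strictly dominated by row route A (13>8, 9>5, 15>12, 8>4); eliminate route B.
Column defend B is strictly dominated by defend D for General Y (8<9); eliminate defend B.
Column defend A is strictly dominated by defend D for General Y (8<13); eliminate defend A.
Column defend C is strictly dominated by defend D for General Y (8<15); eliminate defend C.
Only (route A, defend D) remains, with payoff 8.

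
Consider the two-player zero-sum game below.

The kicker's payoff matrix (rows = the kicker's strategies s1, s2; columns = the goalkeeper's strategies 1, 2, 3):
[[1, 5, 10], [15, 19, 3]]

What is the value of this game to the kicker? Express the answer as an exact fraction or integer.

7

Column 2 is strictly dominated by 1 for the goalkeeper (it gives the kicker more in every row).
The remaining 2×2 game on (s1, s2) × (1, 3) has no saddle point. Let the kicker play s1 with probability p; indifference gives p + 15(1−p) = 10p + 3(1−p), so p = 4/7.
Similarly the goalkeeper's optimal q on 1 is 1/3, and the value is 1·(1/3) + (10)·(2/3) = 7.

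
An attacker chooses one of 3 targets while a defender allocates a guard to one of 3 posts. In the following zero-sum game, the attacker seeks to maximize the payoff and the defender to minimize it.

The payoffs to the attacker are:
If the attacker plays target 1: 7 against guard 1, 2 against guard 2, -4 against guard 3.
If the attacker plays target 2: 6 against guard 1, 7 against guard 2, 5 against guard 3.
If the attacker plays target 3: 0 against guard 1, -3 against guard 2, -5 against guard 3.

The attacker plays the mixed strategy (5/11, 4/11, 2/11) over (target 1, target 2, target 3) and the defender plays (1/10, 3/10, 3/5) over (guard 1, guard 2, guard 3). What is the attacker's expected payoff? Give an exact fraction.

Against (1/10, 3/10, 3/5), each row's expected payoff is target 1: -11/10; target 2: 57/10; target 3: -39/10.
Taking the (5/11, 4/11, 2/11)-weighted average: (5/11)·(-11/10) + (4/11)·(57/10) + (2/11)·(-39/10) = 19/22.

19/22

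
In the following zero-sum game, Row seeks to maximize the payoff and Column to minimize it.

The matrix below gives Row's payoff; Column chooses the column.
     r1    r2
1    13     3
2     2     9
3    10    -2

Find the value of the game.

111/17

Row 3 is strictly dominated by row 1, so Row never plays it.
The remaining 2×2 game on (1, 2) × (r1, r2) has no saddle point. Let Row play 1 with probability p; indifference gives 13p + 2(1−p) = 3p + 9(1−p), so p = 7/17.
Similarly Column's optimal q on r1 is 6/17, and the value is 13·(6/17) + (3)·(11/17) = 111/17.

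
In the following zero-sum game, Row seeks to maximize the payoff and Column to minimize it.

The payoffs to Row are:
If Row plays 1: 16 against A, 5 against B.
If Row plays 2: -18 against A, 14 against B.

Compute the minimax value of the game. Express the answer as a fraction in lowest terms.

Row minima are 5 and -18, so Row's maximin is 5; column maxima are 16 and 14, so Column's minimax is 14. These differ, so the equilibrium is in mixed strategies.
Let Row play 1 with probability p. Column is indifferent when 16p − 18(1−p) = 5p + 14(1−p), giving p = 32/43.
Let Column play A with probability q. Row is indifferent when 16q + 5(1−q) = −18q + 14(1−q), giving q = 9/43.
The value is 16·(9/43) + (5)·(34/43) = 314/43.

314/43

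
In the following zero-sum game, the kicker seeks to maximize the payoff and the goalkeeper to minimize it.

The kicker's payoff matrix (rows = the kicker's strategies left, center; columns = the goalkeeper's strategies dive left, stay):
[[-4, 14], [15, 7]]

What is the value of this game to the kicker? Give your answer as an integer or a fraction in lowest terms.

Row minima are -4 and 7, so the kicker's maximin is 7; column maxima are 15 and 14, so the goalkeeper's minimax is 14. These differ, so the equilibrium is in mixed strategies.
Let the kicker play left with probability p. The goalkeeper is indifferent when −4p + 15(1−p) = 14p + 7(1−p), giving p = 4/13.
Let the goalkeeper play dive left with probability q. The kicker is indifferent when −4q + 14(1−q) = 15q + 7(1−q), giving q = 7/26.
The value is -4·(7/26) + (14)·(19/26) = 119/13.

119/13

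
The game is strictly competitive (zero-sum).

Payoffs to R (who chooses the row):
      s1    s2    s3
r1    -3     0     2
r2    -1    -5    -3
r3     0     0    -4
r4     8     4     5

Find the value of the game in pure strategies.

Row minima: -3, -5, -4, 4 → R's maximin is 4.
Column maxima: 8, 4, 5 → C's minimax is 4.
They coincide at (r4, s2), so the value is 4.

4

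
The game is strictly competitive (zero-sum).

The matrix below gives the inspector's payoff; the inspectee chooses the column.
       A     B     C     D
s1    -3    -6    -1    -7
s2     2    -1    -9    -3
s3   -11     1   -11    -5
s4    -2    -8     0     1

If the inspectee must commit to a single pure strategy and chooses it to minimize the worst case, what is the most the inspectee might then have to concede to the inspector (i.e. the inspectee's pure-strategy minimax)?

The worst case (largest entry) in each column is A: 2, B: 1, C: 0, D: 1.
The best (smallest) of these is 0.

0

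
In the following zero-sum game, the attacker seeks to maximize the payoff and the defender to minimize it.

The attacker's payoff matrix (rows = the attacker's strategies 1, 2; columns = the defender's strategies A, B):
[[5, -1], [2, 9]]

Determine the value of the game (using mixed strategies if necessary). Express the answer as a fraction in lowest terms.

Row minima are -1 and 2, so the attacker's maximin is 2; column maxima are 5 and 9, so the defender's minimax is 5. These differ, so the equilibrium is in mixed strategies.
Let the attacker play 1 with probability p. The defender is indifferent when 5p + 2(1−p) = −p + 9(1−p), giving p = 7/13.
Let the defender play A with probability q. The attacker is indifferent when 5q − (1−q) = 2q + 9(1−q), giving q = 10/13.
The value is 5·(10/13) + (-1)·(3/13) = 47/13.

47/13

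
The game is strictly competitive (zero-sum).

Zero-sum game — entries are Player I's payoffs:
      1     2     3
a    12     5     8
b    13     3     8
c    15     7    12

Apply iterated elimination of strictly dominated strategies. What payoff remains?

Column 3 is strictly dominated by 2 for Player II (5<8, 3<8, 7<12); eliminate 3.
Column 1 is strictly dominated by 2 for Player II (5<12, 3<13, 7<15); eliminate 1.
Row a is strictly dominated by row c (7>5); eliminate a.
Row b is strictly dominated by row c (7>3); eliminate b.
Only (c, 2) remains, with payoff 7.

7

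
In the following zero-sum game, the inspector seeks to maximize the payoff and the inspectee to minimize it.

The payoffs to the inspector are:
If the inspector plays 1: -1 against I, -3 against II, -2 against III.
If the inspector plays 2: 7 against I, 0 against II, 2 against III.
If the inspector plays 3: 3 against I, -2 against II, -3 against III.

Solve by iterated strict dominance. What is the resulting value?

0

Column I is strictly dominated by II for the inspectee (-3<-1, 0<7, -2<3); eliminate I.
Row 1 is strictly dominated by row 2 (0>-3, 2>-2); eliminate 1.
Row 3 is strictly dominated by row 2 (0>-2, 2>-3); eliminate 3.
Column III is strictly dominated by II for the inspectee (0<2); eliminate III.
Only (2, II) remains, with payoff 0.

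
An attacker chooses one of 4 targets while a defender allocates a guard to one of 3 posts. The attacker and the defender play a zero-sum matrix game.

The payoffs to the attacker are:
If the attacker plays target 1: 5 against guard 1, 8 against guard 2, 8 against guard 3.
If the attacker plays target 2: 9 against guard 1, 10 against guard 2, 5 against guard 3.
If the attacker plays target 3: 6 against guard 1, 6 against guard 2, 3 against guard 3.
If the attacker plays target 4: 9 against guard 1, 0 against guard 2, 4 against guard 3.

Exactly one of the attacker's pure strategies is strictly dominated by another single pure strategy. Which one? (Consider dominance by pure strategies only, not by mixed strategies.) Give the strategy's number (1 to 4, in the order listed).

3

Compare target 3 with target 2: 9 > 6, 10 > 6, 5 > 3.
So target 2 strictly dominates target 3 for the attacker; target 3 is strictly dominated.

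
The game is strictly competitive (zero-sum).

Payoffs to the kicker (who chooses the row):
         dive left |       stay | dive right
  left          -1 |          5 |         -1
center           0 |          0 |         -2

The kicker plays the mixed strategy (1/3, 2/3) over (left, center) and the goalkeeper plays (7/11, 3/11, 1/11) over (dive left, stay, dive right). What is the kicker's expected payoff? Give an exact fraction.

1/11

Against (7/11, 3/11, 1/11), each row's expected payoff is left: 7/11; center: -2/11.
Taking the (1/3, 2/3)-weighted average: (1/3)·(7/11) + (2/3)·(-2/11) = 1/11.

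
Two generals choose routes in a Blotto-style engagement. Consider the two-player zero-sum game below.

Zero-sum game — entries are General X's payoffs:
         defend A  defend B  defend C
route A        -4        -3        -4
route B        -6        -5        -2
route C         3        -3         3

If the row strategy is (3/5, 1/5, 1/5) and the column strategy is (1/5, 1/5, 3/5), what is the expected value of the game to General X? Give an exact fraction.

Against (1/5, 1/5, 3/5), each row's expected payoff is route A: -19/5; route B: -17/5; route C: 9/5.
Taking the (3/5, 1/5, 1/5)-weighted average: (3/5)·(-19/5) + (1/5)·(-17/5) + (1/5)·(9/5) = -13/5.

-13/5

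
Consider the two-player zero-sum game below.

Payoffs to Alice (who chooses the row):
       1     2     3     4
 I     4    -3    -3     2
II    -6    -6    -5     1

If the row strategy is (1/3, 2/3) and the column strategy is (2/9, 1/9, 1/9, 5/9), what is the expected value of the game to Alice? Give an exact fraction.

Against (2/9, 1/9, 1/9, 5/9), each row's expected payoff is I: 4/3; II: -2.
Taking the (1/3, 2/3)-weighted average: (1/3)·(4/3) + (2/3)·(-2) = -8/9.

-8/9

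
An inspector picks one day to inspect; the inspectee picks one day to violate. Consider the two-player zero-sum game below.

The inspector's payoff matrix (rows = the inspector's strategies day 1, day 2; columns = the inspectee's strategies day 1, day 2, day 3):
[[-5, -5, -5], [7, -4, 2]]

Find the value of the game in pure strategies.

-4

Row minima: -5, -4 → the inspector's maximin is -4.
Column maxima: 7, -4, 2 → the inspectee's minimax is -4.
They coincide at (day 2, day 2), so the value is -4.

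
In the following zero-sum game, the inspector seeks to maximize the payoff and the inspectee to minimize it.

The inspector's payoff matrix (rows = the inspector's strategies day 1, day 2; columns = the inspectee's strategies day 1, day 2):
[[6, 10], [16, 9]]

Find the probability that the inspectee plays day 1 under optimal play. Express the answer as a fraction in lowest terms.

Row minima are 6 and 9, so the inspector's maximin is 9; column maxima are 16 and 10, so the inspectee's minimax is 10. These differ, so the equilibrium is in mixed strategies.
Let the inspectee play day 1 with probability q. The inspector is indifferent when 6q + 10(1−q) = 16q + 9(1−q), giving q = 1/11.

1/11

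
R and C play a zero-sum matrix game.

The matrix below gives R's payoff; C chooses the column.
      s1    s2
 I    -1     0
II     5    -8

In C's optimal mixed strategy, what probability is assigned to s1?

Row minima are -1 and -8, so R's maximin is -1; column maxima are 5 and 0, so C's minimax is 0. These differ, so the equilibrium is in mixed strategies.
Let C play s1 with probability q. R is indifferent when −q = 5q − 8(1−q), giving q = 4/7.

4/7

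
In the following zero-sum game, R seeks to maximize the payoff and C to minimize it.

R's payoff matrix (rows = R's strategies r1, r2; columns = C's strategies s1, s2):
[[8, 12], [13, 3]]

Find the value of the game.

66/7

Row minima are 8 and 3, so R's maximin is 8; column maxima are 13 and 12, so C's minimax is 12. These differ, so the equilibrium is in mixed strategies.
Let R play r1 with probability p. C is indifferent when 8p + 13(1−p) = 12p + 3(1−p), giving p = 5/7.
Let C play s1 with probability q. R is indifferent when 8q + 12(1−q) = 13q + 3(1−q), giving q = 9/14.
The value is 8·(9/14) + (12)·(5/14) = 66/7.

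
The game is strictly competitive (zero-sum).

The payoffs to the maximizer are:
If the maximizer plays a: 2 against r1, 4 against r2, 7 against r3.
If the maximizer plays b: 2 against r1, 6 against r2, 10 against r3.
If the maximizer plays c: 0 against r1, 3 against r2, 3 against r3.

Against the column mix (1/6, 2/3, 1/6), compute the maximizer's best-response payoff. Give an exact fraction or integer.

6

a: (2)·(1/6) + (4)·(2/3) + (7)·(1/6) = 25/6.
b: (2)·(1/6) + (6)·(2/3) + (10)·(1/6) = 6.
c: (0)·(1/6) + (3)·(2/3) + (3)·(1/6) = 5/2.
The best pure response is b with expected payoff 6.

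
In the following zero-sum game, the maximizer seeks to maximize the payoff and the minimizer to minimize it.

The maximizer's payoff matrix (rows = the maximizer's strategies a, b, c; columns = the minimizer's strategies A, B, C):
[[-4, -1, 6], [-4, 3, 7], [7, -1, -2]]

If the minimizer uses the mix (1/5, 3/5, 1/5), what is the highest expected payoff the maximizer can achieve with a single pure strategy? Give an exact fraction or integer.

a: (-4)·(1/5) + (-1)·(3/5) + (6)·(1/5) = -1/5.
b: (-4)·(1/5) + (3)·(3/5) + (7)·(1/5) = 12/5.
c: (7)·(1/5) + (-1)·(3/5) + (-2)·(1/5) = 2/5.
The best pure response is b with expected payoff 12/5.

12/5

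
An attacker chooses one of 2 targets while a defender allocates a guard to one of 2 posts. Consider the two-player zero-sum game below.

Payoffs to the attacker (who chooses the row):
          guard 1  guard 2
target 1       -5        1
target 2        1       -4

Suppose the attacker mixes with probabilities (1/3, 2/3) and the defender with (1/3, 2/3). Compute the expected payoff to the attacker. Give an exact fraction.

-17/9

Against (1/3, 2/3), each row's expected payoff is target 1: -1; target 2: -7/3.
Taking the (1/3, 2/3)-weighted average: (1/3)·(-1) + (2/3)·(-7/3) = -17/9.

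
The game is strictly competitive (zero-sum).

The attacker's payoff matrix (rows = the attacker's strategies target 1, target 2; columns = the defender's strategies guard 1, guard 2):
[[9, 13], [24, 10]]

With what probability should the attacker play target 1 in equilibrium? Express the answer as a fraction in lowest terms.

7/9

Row minima are 9 and 10, so the attacker's maximin is 10; column maxima are 24 and 13, so the defender's minimax is 13. These differ, so the equilibrium is in mixed strategies.
Let the attacker play target 1 with probability p. The defender is indifferent when 9p + 24(1−p) = 13p + 10(1−p), giving p = 7/9.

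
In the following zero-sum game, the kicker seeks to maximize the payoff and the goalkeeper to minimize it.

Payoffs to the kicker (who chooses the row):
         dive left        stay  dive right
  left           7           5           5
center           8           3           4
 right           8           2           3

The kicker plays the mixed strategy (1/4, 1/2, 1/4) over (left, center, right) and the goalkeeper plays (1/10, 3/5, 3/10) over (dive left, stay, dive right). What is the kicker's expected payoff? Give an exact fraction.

157/40

Against (1/10, 3/5, 3/10), each row's expected payoff is left: 26/5; center: 19/5; right: 29/10.
Taking the (1/4, 1/2, 1/4)-weighted average: (1/4)·(26/5) + (1/2)·(19/5) + (1/4)·(29/10) = 157/40.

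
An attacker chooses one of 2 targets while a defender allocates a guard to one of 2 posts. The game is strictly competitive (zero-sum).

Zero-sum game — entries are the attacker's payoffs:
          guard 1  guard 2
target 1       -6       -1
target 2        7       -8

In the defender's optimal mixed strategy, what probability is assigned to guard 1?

Row minima are -6 and -8, so the attacker's maximin is -6; column maxima are 7 and -1, so the defender's minimax is -1. These differ, so the equilibrium is in mixed strategies.
Let the defender play guard 1 with probability q. The attacker is indifferent when −6q − (1−q) = 7q − 8(1−q), giving q = 7/20.

7/20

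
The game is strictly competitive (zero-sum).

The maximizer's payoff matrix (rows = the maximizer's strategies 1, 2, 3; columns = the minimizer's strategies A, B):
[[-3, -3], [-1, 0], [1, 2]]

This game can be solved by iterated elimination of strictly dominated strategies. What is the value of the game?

Row 1 is strictly dominated by row 2 (-1>-3, 0>-3); eliminate 1.
Column B is strictly dominated by A for the minimizer (-1<0, 1<2); eliminate B.
Row 2 is strictly dominated by row 3 (1>-1); eliminate 2.
Only (3, A) remains, with payoff 1.

1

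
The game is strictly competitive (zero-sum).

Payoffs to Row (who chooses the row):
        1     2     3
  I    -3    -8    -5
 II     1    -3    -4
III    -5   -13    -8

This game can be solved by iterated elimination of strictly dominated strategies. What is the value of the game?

-4

Row I is strictly dominated by row II (1>-3, -3>-8, -4>-5); eliminate I.
Row III is strictly dominated by row II (1>-5, -3>-13, -4>-8); eliminate III.
Column 1 is strictly dominated by 2 for Column (-3<1); eliminate 1.
Column 2 is strictly dominated by 3 for Column (-4<-3); eliminate 2.
Only (II, 3) remains, with payoff -4.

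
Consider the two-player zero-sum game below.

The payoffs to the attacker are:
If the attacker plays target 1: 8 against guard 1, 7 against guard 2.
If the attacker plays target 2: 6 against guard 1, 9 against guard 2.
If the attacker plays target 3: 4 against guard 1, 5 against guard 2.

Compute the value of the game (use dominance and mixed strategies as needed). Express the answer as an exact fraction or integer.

Row target 3 is strictly dominated by row target 1, so the attacker never plays it.
The remaining 2×2 game on (target 1, target 2) × (guard 1, guard 2) has no saddle point. Let the attacker play target 1 with probability p; indifference gives 8p + 6(1−p) = 7p + 9(1−p), so p = 3/4.
Similarly the defender's optimal q on guard 1 is 1/2, and the value is 8·(1/2) + (7)·(1/2) = 15/2.

15/2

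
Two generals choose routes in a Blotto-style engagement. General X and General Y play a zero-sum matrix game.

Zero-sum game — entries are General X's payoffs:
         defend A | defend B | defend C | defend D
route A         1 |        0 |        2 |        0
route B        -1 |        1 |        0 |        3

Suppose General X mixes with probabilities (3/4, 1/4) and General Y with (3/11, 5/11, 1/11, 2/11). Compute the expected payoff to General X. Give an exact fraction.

23/44

Against (3/11, 5/11, 1/11, 2/11), each row's expected payoff is route A: 5/11; route B: 8/11.
Taking the (3/4, 1/4)-weighted average: (3/4)·(5/11) + (1/4)·(8/11) = 23/44.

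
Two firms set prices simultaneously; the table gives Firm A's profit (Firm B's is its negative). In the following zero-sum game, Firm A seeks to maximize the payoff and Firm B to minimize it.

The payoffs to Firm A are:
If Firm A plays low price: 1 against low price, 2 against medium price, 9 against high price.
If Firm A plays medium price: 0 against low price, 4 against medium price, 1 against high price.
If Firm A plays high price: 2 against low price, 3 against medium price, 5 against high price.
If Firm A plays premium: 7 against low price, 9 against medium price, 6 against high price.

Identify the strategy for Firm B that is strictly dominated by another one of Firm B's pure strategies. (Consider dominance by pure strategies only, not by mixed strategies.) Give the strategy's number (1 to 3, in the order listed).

Firm B prefers columns that give Firm A less. Compare medium price with low price: 1 < 2, 0 < 4, 2 < 3, 7 < 9.
So low price strictly dominates medium price for Firm B; medium price is strictly dominated.

2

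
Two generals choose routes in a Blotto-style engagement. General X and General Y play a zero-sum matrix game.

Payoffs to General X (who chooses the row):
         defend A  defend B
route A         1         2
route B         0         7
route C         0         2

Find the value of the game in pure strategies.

Row minima: 1, 0, 0 → General X's maximin is 1.
Column maxima: 1, 7 → General Y's minimax is 1.
They coincide at (route A, defend A), so the value is 1.

1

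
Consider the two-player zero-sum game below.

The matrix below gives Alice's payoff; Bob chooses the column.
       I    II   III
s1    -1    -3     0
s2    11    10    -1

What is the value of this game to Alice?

-3/14

Column I is strictly dominated by II for Bob (it gives Alice more in every row).
The remaining 2×2 game on (s1, s2) × (II, III) has no saddle point. Let Alice play s1 with probability p; indifference gives −3p + 10(1−p) = −(1−p), so p = 11/14.
Similarly Bob's optimal q on II is 1/14, and the value is -3·(1/14) + (0)·(13/14) = -3/14.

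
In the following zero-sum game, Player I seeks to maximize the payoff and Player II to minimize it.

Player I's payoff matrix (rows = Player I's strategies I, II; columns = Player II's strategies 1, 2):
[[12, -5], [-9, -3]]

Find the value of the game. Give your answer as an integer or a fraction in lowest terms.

Row minima are -5 and -9, so Player I's maximin is -5; column maxima are 12 and -3, so Player II's minimax is -3. These differ, so the equilibrium is in mixed strategies.
Let Player I play I with probability p. Player II is indifferent when 12p − 9(1−p) = −5p − 3(1−p), giving p = 6/23.
Let Player II play 1 with probability q. Player I is indifferent when 12q − 5(1−q) = −9q − 3(1−q), giving q = 2/23.
The value is 12·(2/23) + (-5)·(21/23) = -81/23.

-81/23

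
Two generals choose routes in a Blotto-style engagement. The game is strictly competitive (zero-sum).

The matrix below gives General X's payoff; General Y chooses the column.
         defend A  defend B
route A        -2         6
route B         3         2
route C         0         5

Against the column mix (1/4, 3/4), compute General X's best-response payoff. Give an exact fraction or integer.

4

route A: (-2)·(1/4) + (6)·(3/4) = 4.
route B: (3)·(1/4) + (2)·(3/4) = 9/4.
route C: (0)·(1/4) + (5)·(3/4) = 15/4.
The best pure response is route A with expected payoff 4.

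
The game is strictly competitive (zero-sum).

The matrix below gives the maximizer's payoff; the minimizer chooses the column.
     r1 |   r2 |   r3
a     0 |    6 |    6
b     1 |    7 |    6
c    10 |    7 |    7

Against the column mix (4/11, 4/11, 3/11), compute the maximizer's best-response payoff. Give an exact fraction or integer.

89/11

a: (0)·(4/11) + (6)·(4/11) + (6)·(3/11) = 42/11.
b: (1)·(4/11) + (7)·(4/11) + (6)·(3/11) = 50/11.
c: (10)·(4/11) + (7)·(4/11) + (7)·(3/11) = 89/11.
The best pure response is c with expected payoff 89/11.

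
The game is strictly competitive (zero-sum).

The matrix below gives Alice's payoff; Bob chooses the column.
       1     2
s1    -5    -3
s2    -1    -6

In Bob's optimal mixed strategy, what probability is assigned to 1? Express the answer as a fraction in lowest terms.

Row minima are -5 and -6, so Alice's maximin is -5; column maxima are -1 and -3, so Bob's minimax is -3. These differ, so the equilibrium is in mixed strategies.
Let Bob play 1 with probability q. Alice is indifferent when −5q − 3(1−q) = −q − 6(1−q), giving q = 3/7.

3/7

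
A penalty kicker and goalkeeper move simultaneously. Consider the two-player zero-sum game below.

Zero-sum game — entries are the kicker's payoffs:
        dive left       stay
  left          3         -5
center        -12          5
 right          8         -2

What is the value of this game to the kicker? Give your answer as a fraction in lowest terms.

16/27

Row left is strictly dominated by row right, so the kicker never plays it.
The remaining 2×2 game on (center, right) × (dive left, stay) has no saddle point. Let the kicker play center with probability p; indifference gives −12p + 8(1−p) = 5p − 2(1−p), so p = 10/27.
Similarly the goalkeeper's optimal q on dive left is 7/27, and the value is -12·(7/27) + (5)·(20/27) = 16/27.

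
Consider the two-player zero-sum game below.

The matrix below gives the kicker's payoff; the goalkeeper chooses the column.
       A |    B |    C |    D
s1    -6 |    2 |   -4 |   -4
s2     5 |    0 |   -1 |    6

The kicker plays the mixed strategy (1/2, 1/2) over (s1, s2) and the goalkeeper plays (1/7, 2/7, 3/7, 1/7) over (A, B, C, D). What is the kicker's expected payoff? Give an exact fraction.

Against (1/7, 2/7, 3/7, 1/7), each row's expected payoff is s1: -18/7; s2: 8/7.
Taking the (1/2, 1/2)-weighted average: (1/2)·(-18/7) + (1/2)·(8/7) = -5/7.

-5/7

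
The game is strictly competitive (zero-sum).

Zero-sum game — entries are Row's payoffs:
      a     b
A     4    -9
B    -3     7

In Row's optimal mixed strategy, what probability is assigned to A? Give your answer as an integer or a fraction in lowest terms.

10/23

Row minima are -9 and -3, so Row's maximin is -3; column maxima are 4 and 7, so Column's minimax is 4. These differ, so the equilibrium is in mixed strategies.
Let Row play A with probability p. Column is indifferent when 4p − 3(1−p) = −9p + 7(1−p), giving p = 10/23.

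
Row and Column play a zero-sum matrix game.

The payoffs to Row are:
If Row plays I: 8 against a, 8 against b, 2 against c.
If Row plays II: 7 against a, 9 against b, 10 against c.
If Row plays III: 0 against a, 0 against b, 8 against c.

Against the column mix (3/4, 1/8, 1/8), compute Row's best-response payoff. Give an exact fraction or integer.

I: (8)·(3/4) + (8)·(1/8) + (2)·(1/8) = 29/4.
II: (7)·(3/4) + (9)·(1/8) + (10)·(1/8) = 61/8.
III: (0)·(3/4) + (0)·(1/8) + (8)·(1/8) = 1.
The best pure response is II with expected payoff 61/8.

61/8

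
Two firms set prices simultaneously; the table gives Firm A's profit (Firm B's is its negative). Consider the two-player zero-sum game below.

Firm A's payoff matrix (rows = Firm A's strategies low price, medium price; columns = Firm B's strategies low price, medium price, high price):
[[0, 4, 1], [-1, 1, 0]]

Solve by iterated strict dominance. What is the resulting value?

0

Column high price is strictly dominated by low price for Firm B (0<1, -1<0); eliminate high price.
Column medium price is strictly dominated by low price for Firm B (0<4, -1<1); eliminate medium price.
Row medium price is strictly dominated by row low price (0>-1); eliminate medium price.
Only (low price, low price) remains, with payoff 0.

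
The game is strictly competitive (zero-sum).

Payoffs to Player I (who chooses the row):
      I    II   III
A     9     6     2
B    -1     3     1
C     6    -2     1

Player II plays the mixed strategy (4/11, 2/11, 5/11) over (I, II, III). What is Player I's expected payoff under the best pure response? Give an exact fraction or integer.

A: (9)·(4/11) + (6)·(2/11) + (2)·(5/11) = 58/11.
B: (-1)·(4/11) + (3)·(2/11) + (1)·(5/11) = 7/11.
C: (6)·(4/11) + (-2)·(2/11) + (1)·(5/11) = 25/11.
The best pure response is A with expected payoff 58/11.

58/11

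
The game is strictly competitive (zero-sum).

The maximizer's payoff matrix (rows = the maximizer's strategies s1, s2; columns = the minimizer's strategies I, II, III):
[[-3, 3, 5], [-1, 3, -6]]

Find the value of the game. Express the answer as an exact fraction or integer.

-23/13

Column II is strictly dominated by I for the minimizer (it gives the maximizer more in every row).
The remaining 2×2 game on (s1, s2) × (I, III) has no saddle point. Let the maximizer play s1 with probability p; indifference gives −3p − (1−p) = 5p − 6(1−p), so p = 5/13.
Similarly the minimizer's optimal q on I is 11/13, and the value is -3·(11/13) + (5)·(2/13) = -23/13.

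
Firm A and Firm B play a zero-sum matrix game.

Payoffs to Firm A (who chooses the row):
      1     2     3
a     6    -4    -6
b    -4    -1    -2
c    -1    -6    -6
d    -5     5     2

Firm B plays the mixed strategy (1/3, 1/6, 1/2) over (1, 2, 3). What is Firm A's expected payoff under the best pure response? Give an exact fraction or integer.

a: (6)·(1/3) + (-4)·(1/6) + (-6)·(1/2) = -5/3.
b: (-4)·(1/3) + (-1)·(1/6) + (-2)·(1/2) = -5/2.
c: (-1)·(1/3) + (-6)·(1/6) + (-6)·(1/2) = -13/3.
d: (-5)·(1/3) + (5)·(1/6) + (2)·(1/2) = 1/6.
The best pure response is d with expected payoff 1/6.

1/6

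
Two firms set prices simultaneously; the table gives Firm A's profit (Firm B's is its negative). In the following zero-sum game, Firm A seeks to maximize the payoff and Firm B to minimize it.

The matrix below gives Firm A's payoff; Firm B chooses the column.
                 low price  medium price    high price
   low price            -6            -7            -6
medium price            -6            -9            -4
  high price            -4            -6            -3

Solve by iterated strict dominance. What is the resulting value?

Column high price is strictly dominated by medium price for Firm B (-7<-6, -9<-4, -6<-3); eliminate high price.
Column low price is strictly dominated by medium price for Firm B (-7<-6, -9<-6, -6<-4); eliminate low price.
Row medium price is strictly dominated by row low price (-7>-9); eliminate medium price.
Row low price is strictly dominated by row high price (-6>-7); eliminate low price.
Only (high price, medium price) remains, with payoff -6.

-6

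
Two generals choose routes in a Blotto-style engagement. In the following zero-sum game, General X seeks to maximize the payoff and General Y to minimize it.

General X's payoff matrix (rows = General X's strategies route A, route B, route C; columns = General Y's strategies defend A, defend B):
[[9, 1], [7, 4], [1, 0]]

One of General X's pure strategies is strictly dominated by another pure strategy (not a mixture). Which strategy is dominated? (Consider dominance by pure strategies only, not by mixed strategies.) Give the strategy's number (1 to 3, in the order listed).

3

Compare route C with route A: 9 > 1, 1 > 0.
So route A strictly dominates route C for General X; route C is strictly dominated.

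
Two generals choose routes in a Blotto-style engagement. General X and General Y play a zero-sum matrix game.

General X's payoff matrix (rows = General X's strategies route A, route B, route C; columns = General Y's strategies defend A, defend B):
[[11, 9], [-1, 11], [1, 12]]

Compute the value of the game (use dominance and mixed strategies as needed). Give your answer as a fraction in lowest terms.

Row route B is strictly dominated by row route C, so General X never plays it.
The remaining 2×2 game on (route A, route C) × (defend A, defend B) has no saddle point. Let General X play route A with probability p; indifference gives 11p + (1−p) = 9p + 12(1−p), so p = 11/13.
Similarly General Y's optimal q on defend A is 3/13, and the value is 11·(3/13) + (9)·(10/13) = 123/13.

123/13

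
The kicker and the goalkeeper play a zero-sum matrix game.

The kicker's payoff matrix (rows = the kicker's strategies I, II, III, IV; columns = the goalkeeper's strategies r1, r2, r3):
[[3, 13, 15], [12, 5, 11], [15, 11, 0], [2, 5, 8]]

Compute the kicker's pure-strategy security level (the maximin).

The worst-case payoff for each row is I: 3, II: 5, III: 0, IV: 2.
The best of these is 5.

5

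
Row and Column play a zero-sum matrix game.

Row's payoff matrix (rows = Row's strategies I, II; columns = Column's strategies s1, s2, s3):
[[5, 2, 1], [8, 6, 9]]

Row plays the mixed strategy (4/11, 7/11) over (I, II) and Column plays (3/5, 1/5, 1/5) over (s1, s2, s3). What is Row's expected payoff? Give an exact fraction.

69/11

Against (3/5, 1/5, 1/5), each row's expected payoff is I: 18/5; II: 39/5.
Taking the (4/11, 7/11)-weighted average: (4/11)·(18/5) + (7/11)·(39/5) = 69/11.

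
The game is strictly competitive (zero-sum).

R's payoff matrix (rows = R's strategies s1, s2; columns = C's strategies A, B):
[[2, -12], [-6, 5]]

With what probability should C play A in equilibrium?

17/25

Row minima are -12 and -6, so R's maximin is -6; column maxima are 2 and 5, so C's minimax is 2. These differ, so the equilibrium is in mixed strategies.
Let C play A with probability q. R is indifferent when 2q − 12(1−q) = −6q + 5(1−q), giving q = 17/25.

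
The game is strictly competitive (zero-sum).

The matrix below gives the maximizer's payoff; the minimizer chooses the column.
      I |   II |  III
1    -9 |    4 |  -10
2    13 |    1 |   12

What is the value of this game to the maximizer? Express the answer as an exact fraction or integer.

Column I is strictly dominated by III for the minimizer (it gives the maximizer more in every row).
The remaining 2×2 game on (1, 2) × (II, III) has no saddle point. Let the maximizer play 1 with probability p; indifference gives 4p + (1−p) = −10p + 12(1−p), so p = 11/25.
Similarly the minimizer's optimal q on II is 22/25, and the value is 4·(22/25) + (-10)·(3/25) = 58/25.

58/25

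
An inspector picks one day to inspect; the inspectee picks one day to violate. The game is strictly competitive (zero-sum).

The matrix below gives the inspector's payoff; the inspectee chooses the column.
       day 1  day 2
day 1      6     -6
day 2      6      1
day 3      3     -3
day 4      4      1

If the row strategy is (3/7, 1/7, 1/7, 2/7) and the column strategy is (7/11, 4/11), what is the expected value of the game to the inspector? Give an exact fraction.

Against (7/11, 4/11), each row's expected payoff is day 1: 18/11; day 2: 46/11; day 3: 9/11; day 4: 32/11.
Taking the (3/7, 1/7, 1/7, 2/7)-weighted average: (3/7)·(18/11) + (1/7)·(46/11) + (1/7)·(9/11) + (2/7)·(32/11) = 173/77.

173/77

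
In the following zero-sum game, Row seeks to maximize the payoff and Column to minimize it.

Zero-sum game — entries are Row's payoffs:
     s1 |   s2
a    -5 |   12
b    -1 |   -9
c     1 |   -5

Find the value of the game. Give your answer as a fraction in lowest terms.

Row b is strictly dominated by row c, so Row never plays it.
The remaining 2×2 game on (a, c) × (s1, s2) has no saddle point. Let Row play a with probability p; indifference gives −5p + (1−p) = 12p − 5(1−p), so p = 6/23.
Similarly Column's optimal q on s1 is 17/23, and the value is -5·(17/23) + (12)·(6/23) = -13/23.

-13/23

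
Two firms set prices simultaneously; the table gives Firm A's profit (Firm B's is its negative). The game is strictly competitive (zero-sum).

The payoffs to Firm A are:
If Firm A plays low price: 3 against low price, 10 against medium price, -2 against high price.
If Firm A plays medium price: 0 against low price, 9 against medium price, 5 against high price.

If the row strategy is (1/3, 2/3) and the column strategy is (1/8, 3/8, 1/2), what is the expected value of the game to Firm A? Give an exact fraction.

Against (1/8, 3/8, 1/2), each row's expected payoff is low price: 25/8; medium price: 47/8.
Taking the (1/3, 2/3)-weighted average: (1/3)·(25/8) + (2/3)·(47/8) = 119/24.

119/24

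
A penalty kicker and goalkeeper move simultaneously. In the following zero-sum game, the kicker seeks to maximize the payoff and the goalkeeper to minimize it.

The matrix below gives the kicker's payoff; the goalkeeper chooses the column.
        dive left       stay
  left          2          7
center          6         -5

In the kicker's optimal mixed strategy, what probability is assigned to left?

Row minima are 2 and -5, so the kicker's maximin is 2; column maxima are 6 and 7, so the goalkeeper's minimax is 6. These differ, so the equilibrium is in mixed strategies.
Let the kicker play left with probability p. The goalkeeper is indifferent when 2p + 6(1−p) = 7p − 5(1−p), giving p = 11/16.

11/16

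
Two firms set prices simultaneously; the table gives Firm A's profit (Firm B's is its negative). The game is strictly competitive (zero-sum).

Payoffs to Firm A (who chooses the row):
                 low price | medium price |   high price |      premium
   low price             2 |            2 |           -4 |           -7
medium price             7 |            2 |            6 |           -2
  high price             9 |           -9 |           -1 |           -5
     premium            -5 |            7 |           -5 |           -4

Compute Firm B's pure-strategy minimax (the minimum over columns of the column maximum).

The worst case (largest entry) in each column is low price: 9, medium price: 7, high price: 6, premium: -2.
The best (smallest) of these is -2.

-2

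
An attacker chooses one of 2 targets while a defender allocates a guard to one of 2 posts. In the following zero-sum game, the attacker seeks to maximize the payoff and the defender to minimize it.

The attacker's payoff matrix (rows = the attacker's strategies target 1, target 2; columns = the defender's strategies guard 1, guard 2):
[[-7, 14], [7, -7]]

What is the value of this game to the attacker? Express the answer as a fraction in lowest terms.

7/5

Row minima are -7 and -7, so the attacker's maximin is -7; column maxima are 7 and 14, so the defender's minimax is 7. These differ, so the equilibrium is in mixed strategies.
Let the attacker play target 1 with probability p. The defender is indifferent when −7p + 7(1−p) = 14p − 7(1−p), giving p = 2/5.
Let the defender play guard 1 with probability q. The attacker is indifferent when −7q + 14(1−q) = 7q − 7(1−q), giving q = 3/5.
The value is -7·(3/5) + (14)·(2/5) = 7/5.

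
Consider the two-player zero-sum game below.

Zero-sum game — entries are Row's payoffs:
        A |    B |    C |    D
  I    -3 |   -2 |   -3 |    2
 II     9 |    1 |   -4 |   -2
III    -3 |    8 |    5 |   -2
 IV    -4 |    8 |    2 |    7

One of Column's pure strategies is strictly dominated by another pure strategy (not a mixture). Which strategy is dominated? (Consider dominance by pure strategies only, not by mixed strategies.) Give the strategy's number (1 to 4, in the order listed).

2

Column prefers columns that give Row less. Compare B with C: -3 < -2, -4 < 1, 5 < 8, 2 < 8.
So C strictly dominates B for Column; B is strictly dominated.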